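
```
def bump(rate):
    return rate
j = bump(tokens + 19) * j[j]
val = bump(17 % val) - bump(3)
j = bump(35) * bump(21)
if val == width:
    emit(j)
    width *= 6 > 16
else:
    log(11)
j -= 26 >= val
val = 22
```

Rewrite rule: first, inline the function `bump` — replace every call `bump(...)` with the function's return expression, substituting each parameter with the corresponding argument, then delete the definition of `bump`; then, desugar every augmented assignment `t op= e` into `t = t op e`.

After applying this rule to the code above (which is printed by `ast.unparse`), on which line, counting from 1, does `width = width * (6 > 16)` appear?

Transformed code:
j = (tokens + 19) * j[j]
val = 17 % val - 3
j = 35 * 21
if val == width:
    emit(j)
    width = width * (6 > 16)
else:
    log(11)
j = j - (26 >= val)
val = 22

6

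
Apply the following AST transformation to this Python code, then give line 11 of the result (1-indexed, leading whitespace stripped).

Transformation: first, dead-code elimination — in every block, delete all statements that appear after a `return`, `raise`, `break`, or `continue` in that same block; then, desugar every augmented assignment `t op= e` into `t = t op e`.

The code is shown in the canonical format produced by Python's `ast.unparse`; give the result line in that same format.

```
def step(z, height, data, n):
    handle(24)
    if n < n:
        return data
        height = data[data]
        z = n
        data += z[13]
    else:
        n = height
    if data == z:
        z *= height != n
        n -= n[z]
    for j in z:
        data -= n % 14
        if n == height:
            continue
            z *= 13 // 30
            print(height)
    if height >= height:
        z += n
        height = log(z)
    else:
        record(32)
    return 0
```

data = data - n % 14

Transformed code:
def step(z, height, data, n):
    handle(24)
    if n < n:
        return data
    else:
        n = height
    if data == z:
        z = z * (height != n)
        n = n - n[z]
    for j in z:
        data = data - n % 14
        if n == height:
            continue
    if height >= height:
        z = z + n
        height = log(z)
    else:
        record(32)
    return 0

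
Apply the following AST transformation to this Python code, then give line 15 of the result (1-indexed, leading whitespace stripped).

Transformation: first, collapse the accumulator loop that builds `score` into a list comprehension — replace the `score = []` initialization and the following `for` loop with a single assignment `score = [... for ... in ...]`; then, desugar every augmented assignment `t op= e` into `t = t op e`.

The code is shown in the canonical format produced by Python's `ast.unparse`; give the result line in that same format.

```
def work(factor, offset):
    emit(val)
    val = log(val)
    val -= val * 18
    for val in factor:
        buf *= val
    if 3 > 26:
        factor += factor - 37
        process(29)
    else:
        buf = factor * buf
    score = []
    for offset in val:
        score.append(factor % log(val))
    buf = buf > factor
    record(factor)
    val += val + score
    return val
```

Transformed code:
def work(factor, offset):
    emit(val)
    val = log(val)
    val = val - val * 18
    for val in factor:
        buf = buf * val
    if 3 > 26:
        factor = factor + (factor - 37)
        process(29)
    else:
        buf = factor * buf
    score = [factor % log(val) for offset in val]
    buf = buf > factor
    record(factor)
    val = val + (val + score)
    return val

val = val + (val + score)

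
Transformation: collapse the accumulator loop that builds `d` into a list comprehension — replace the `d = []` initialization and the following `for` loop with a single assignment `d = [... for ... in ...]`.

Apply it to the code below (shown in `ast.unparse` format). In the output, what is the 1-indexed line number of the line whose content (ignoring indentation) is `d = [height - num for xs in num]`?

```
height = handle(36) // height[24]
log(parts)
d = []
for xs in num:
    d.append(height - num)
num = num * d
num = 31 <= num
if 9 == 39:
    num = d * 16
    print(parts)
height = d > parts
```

3

Transformed code:
height = handle(36) // height[24]
log(parts)
d = [height - num for xs in num]
num = num * d
num = 31 <= num
if 9 == 39:
    num = d * 16
    print(parts)
height = d > parts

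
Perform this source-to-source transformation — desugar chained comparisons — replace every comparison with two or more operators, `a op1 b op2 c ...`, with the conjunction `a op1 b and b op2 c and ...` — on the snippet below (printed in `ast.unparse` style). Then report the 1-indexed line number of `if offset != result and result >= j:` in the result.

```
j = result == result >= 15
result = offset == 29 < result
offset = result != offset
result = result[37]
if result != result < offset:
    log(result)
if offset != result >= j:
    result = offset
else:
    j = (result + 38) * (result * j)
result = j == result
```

7

Transformed code:
j = result == result and result >= 15
result = offset == 29 and 29 < result
offset = result != offset
result = result[37]
if result != result and result < offset:
    log(result)
if offset != result and result >= j:
    result = offset
else:
    j = (result + 38) * (result * j)
result = j == result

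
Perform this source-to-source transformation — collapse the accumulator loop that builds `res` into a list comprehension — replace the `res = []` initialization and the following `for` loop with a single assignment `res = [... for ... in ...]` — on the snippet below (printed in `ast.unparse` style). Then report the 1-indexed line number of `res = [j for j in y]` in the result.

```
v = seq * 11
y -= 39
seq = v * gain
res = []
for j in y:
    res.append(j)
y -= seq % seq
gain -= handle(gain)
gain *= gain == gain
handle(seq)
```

Transformed code:
v = seq * 11
y -= 39
seq = v * gain
res = [j for j in y]
y -= seq % seq
gain -= handle(gain)
gain *= gain == gain
handle(seq)

4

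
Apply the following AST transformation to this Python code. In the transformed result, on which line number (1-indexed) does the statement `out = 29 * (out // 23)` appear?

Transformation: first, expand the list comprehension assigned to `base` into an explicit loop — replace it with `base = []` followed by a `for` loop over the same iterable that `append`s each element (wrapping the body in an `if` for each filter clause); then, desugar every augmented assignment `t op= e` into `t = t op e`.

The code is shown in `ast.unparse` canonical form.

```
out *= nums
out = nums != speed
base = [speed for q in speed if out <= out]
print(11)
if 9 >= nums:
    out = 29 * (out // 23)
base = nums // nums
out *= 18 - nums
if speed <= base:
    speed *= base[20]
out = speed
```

Transformed code:
out = out * nums
out = nums != speed
base = []
for q in speed:
    if out <= out:
        base.append(speed)
print(11)
if 9 >= nums:
    out = 29 * (out // 23)
base = nums // nums
out = out * (18 - nums)
if speed <= base:
    speed = speed * base[20]
out = speed

9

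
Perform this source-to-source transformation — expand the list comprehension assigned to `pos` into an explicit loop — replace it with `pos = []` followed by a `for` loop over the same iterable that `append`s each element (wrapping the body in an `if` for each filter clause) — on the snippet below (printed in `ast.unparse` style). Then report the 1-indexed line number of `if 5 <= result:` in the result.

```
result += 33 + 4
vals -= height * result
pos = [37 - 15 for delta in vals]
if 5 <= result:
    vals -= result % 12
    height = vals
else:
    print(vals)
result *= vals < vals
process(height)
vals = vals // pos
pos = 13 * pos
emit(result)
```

Transformed code:
result += 33 + 4
vals -= height * result
pos = []
for delta in vals:
    pos.append(37 - 15)
if 5 <= result:
    vals -= result % 12
    height = vals
else:
    print(vals)
result *= vals < vals
process(height)
vals = vals // pos
pos = 13 * pos
emit(result)

6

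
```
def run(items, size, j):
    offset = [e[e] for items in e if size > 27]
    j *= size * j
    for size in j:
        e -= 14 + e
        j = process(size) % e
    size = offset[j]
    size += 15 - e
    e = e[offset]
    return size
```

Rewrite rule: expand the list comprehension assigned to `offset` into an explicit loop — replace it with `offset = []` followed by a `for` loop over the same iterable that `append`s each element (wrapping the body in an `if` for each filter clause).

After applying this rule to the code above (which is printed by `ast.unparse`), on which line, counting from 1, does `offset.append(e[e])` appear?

Transformed code:
def run(items, size, j):
    offset = []
    for items in e:
        if size > 27:
            offset.append(e[e])
    j *= size * j
    for size in j:
        e -= 14 + e
        j = process(size) % e
    size = offset[j]
    size += 15 - e
    e = e[offset]
    return size

5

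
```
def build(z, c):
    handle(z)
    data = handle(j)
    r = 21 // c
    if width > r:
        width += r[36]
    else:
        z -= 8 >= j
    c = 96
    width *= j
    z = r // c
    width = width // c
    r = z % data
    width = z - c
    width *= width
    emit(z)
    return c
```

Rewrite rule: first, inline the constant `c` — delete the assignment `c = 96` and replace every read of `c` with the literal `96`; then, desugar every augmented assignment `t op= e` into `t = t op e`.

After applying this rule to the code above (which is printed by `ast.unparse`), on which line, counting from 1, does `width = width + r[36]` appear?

Transformed code:
def build(z, c):
    handle(z)
    data = handle(j)
    r = 21 // 96
    if width > r:
        width = width + r[36]
    else:
        z = z - (8 >= j)
    width = width * j
    z = r // 96
    width = width // 96
    r = z % data
    width = z - 96
    width = width * width
    emit(z)
    return 96

6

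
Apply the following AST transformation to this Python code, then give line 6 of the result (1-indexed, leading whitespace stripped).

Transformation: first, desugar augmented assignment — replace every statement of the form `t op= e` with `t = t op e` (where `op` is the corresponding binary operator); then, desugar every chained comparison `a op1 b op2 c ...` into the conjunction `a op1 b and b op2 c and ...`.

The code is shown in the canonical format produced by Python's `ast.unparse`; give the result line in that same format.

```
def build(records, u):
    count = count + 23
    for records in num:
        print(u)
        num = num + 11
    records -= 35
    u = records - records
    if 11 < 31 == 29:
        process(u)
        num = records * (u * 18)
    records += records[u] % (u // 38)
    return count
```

Transformed code:
def build(records, u):
    count = count + 23
    for records in num:
        print(u)
        num = num + 11
    records = records - 35
    u = records - records
    if 11 < 31 and 31 == 29:
        process(u)
        num = records * (u * 18)
    records = records + records[u] % (u // 38)
    return count

records = records - 35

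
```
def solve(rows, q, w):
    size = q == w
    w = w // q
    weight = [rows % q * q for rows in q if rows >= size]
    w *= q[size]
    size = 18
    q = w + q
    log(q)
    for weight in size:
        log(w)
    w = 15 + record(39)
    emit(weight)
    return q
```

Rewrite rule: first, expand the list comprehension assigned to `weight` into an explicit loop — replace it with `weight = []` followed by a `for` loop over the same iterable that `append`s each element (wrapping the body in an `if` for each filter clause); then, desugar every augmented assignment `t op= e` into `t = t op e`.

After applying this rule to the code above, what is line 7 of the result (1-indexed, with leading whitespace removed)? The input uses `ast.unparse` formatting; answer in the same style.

weight.append(rows % q * q)

Transformed code:
def solve(rows, q, w):
    size = q == w
    w = w // q
    weight = []
    for rows in q:
        if rows >= size:
            weight.append(rows % q * q)
    w = w * q[size]
    size = 18
    q = w + q
    log(q)
    for weight in size:
        log(w)
    w = 15 + record(39)
    emit(weight)
    return q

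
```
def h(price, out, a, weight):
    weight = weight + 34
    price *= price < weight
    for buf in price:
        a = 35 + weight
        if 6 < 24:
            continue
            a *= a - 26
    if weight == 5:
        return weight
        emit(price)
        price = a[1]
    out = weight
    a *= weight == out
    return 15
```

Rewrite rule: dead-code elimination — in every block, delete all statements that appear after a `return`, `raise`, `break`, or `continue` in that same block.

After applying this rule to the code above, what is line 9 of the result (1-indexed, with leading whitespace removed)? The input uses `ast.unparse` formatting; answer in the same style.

return weight

Transformed code:
def h(price, out, a, weight):
    weight = weight + 34
    price *= price < weight
    for buf in price:
        a = 35 + weight
        if 6 < 24:
            continue
    if weight == 5:
        return weight
    out = weight
    a *= weight == out
    return 15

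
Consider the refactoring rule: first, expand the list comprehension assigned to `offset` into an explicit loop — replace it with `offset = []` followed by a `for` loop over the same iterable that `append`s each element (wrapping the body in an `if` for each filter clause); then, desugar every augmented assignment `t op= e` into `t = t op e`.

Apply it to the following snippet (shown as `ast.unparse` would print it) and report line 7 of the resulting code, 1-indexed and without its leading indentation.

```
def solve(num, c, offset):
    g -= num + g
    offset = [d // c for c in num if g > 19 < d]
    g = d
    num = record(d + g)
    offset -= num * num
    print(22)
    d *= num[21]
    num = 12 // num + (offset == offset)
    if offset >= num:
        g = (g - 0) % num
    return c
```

g = d

Transformed code:
def solve(num, c, offset):
    g = g - (num + g)
    offset = []
    for c in num:
        if g > 19 < d:
            offset.append(d // c)
    g = d
    num = record(d + g)
    offset = offset - num * num
    print(22)
    d = d * num[21]
    num = 12 // num + (offset == offset)
    if offset >= num:
        g = (g - 0) % num
    return c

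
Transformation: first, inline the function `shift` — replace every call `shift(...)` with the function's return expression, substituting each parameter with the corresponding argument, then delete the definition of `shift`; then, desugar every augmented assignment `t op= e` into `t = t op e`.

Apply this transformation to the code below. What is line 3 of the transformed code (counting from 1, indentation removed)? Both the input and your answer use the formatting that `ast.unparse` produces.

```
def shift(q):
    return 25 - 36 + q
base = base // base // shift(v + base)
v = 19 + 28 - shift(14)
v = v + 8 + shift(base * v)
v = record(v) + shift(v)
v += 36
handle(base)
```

v = v + 8 + (25 - 36 + base * v)

Transformed code:
base = base // base // (25 - 36 + (v + base))
v = 19 + 28 - (25 - 36 + 14)
v = v + 8 + (25 - 36 + base * v)
v = record(v) + (25 - 36 + v)
v = v + 36
handle(base)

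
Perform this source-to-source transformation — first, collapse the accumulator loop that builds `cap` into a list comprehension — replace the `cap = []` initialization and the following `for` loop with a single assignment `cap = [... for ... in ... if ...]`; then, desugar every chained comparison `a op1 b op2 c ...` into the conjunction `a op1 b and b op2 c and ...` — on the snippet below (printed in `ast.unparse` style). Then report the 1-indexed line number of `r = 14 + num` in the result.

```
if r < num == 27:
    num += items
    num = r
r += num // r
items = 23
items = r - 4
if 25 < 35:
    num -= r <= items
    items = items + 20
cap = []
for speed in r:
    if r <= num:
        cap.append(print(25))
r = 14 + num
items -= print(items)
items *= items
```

Transformed code:
if r < num and num == 27:
    num += items
    num = r
r += num // r
items = 23
items = r - 4
if 25 < 35:
    num -= r <= items
    items = items + 20
cap = [print(25) for speed in r if r <= num]
r = 14 + num
items -= print(items)
items *= items

11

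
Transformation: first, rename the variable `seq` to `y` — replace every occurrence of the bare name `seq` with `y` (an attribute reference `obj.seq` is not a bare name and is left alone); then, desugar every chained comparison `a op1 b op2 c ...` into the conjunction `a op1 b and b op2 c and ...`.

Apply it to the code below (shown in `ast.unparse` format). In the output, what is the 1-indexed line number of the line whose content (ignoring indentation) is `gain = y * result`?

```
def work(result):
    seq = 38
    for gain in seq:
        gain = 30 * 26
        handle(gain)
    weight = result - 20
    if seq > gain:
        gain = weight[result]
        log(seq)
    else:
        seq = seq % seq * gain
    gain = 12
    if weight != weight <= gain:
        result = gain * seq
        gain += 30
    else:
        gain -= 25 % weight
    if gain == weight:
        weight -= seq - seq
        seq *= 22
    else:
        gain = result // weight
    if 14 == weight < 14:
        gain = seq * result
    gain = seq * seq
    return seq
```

Transformed code:
def work(result):
    y = 38
    for gain in y:
        gain = 30 * 26
        handle(gain)
    weight = result - 20
    if y > gain:
        gain = weight[result]
        log(y)
    else:
        y = y % y * gain
    gain = 12
    if weight != weight and weight <= gain:
        result = gain * y
        gain += 30
    else:
        gain -= 25 % weight
    if gain == weight:
        weight -= y - y
        y *= 22
    else:
        gain = result // weight
    if 14 == weight and weight < 14:
        gain = y * result
    gain = y * y
    return y

24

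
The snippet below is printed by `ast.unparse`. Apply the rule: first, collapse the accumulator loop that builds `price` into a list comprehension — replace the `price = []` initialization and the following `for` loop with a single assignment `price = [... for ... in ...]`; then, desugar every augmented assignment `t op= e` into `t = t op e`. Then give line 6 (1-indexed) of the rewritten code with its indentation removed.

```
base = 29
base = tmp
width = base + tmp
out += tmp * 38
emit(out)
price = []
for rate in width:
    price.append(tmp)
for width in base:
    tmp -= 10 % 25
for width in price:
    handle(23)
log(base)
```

price = [tmp for rate in width]

Transformed code:
base = 29
base = tmp
width = base + tmp
out = out + tmp * 38
emit(out)
price = [tmp for rate in width]
for width in base:
    tmp = tmp - 10 % 25
for width in price:
    handle(23)
log(base)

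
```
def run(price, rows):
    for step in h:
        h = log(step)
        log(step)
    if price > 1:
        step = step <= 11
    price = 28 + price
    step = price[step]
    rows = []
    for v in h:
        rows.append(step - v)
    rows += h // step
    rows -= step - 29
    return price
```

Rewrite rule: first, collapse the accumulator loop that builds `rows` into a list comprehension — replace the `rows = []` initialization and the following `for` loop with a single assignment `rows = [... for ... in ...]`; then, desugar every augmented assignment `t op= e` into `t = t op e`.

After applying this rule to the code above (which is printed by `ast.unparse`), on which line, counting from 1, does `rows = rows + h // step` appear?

Transformed code:
def run(price, rows):
    for step in h:
        h = log(step)
        log(step)
    if price > 1:
        step = step <= 11
    price = 28 + price
    step = price[step]
    rows = [step - v for v in h]
    rows = rows + h // step
    rows = rows - (step - 29)
    return price

10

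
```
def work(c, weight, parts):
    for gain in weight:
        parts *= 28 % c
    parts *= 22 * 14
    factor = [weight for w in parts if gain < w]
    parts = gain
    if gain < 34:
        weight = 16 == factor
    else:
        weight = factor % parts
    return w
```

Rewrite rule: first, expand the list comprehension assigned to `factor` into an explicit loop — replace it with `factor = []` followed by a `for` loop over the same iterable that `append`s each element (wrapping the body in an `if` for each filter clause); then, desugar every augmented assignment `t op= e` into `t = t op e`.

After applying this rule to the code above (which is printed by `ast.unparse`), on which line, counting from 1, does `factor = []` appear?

Transformed code:
def work(c, weight, parts):
    for gain in weight:
        parts = parts * (28 % c)
    parts = parts * (22 * 14)
    factor = []
    for w in parts:
        if gain < w:
            factor.append(weight)
    parts = gain
    if gain < 34:
        weight = 16 == factor
    else:
        weight = factor % parts
    return w

5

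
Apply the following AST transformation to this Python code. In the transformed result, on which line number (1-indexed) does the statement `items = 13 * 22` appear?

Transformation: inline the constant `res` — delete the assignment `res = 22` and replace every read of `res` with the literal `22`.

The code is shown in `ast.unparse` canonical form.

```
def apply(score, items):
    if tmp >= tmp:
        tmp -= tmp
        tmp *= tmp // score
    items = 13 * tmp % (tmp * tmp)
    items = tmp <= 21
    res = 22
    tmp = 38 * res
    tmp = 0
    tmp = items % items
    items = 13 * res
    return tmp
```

Transformed code:
def apply(score, items):
    if tmp >= tmp:
        tmp -= tmp
        tmp *= tmp // score
    items = 13 * tmp % (tmp * tmp)
    items = tmp <= 21
    tmp = 38 * 22
    tmp = 0
    tmp = items % items
    items = 13 * 22
    return tmp

10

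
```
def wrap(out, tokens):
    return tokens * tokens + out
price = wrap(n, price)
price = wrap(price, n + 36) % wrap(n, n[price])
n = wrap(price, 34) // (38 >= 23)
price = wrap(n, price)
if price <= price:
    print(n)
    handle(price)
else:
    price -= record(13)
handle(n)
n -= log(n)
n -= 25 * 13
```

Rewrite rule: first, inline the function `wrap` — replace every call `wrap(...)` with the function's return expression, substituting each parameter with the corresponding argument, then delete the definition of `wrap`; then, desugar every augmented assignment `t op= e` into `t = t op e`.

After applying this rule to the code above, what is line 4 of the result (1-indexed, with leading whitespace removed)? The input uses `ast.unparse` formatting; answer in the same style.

price = price * price + n

Transformed code:
price = price * price + n
price = ((n + 36) * (n + 36) + price) % (n[price] * n[price] + n)
n = (34 * 34 + price) // (38 >= 23)
price = price * price + n
if price <= price:
    print(n)
    handle(price)
else:
    price = price - record(13)
handle(n)
n = n - log(n)
n = n - 25 * 13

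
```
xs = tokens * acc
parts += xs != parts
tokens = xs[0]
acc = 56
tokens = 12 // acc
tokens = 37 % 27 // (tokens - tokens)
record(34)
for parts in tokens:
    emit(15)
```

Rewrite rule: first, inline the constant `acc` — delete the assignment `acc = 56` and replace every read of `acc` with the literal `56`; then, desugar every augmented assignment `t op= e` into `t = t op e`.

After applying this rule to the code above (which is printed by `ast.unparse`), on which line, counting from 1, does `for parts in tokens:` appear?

Transformed code:
xs = tokens * 56
parts = parts + (xs != parts)
tokens = xs[0]
tokens = 12 // 56
tokens = 37 % 27 // (tokens - tokens)
record(34)
for parts in tokens:
    emit(15)

7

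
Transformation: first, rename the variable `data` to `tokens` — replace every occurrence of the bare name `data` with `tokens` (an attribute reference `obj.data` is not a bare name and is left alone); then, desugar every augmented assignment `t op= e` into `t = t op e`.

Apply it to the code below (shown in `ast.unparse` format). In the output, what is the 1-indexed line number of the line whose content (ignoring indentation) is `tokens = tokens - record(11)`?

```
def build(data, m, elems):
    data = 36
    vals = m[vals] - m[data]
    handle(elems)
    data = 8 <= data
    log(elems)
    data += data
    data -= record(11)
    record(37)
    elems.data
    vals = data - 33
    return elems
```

8

Transformed code:
def build(tokens, m, elems):
    tokens = 36
    vals = m[vals] - m[tokens]
    handle(elems)
    tokens = 8 <= tokens
    log(elems)
    tokens = tokens + tokens
    tokens = tokens - record(11)
    record(37)
    elems.data
    vals = tokens - 33
    return elems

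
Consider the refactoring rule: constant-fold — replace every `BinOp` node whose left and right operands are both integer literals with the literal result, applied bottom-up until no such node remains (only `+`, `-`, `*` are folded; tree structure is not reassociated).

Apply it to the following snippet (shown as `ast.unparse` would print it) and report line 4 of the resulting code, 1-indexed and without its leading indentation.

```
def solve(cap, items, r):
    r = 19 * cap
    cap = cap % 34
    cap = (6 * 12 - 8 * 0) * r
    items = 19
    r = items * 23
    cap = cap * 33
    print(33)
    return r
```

Transformed code:
def solve(cap, items, r):
    r = 19 * cap
    cap = cap % 34
    cap = 72 * r
    items = 19
    r = items * 23
    cap = cap * 33
    print(33)
    return r

cap = 72 * r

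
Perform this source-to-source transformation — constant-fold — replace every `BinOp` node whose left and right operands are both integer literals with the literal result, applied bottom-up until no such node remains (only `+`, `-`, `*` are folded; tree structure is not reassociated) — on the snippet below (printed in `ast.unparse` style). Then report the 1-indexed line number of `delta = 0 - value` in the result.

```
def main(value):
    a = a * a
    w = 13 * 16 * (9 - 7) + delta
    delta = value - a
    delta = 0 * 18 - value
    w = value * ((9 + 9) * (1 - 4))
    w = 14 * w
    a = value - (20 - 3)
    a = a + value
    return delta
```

5

Transformed code:
def main(value):
    a = a * a
    w = 416 + delta
    delta = value - a
    delta = 0 - value
    w = value * -54
    w = 14 * w
    a = value - 17
    a = a + value
    return delta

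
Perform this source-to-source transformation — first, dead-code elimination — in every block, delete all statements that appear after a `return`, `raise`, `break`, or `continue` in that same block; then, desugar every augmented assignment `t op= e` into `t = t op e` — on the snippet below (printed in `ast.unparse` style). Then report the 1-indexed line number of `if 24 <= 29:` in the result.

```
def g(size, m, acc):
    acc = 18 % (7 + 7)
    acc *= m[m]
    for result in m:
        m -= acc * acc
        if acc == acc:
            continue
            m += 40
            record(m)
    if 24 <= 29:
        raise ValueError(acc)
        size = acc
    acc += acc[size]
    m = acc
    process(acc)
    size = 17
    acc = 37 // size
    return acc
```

8

Transformed code:
def g(size, m, acc):
    acc = 18 % (7 + 7)
    acc = acc * m[m]
    for result in m:
        m = m - acc * acc
        if acc == acc:
            continue
    if 24 <= 29:
        raise ValueError(acc)
    acc = acc + acc[size]
    m = acc
    process(acc)
    size = 17
    acc = 37 // size
    return acc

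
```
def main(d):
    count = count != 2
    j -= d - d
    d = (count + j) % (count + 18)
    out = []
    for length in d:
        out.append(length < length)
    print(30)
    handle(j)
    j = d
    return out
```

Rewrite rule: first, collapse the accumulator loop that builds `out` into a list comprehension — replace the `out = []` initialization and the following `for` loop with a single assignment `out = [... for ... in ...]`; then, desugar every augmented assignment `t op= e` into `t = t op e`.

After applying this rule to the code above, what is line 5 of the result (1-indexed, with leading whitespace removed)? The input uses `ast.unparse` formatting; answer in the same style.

Transformed code:
def main(d):
    count = count != 2
    j = j - (d - d)
    d = (count + j) % (count + 18)
    out = [length < length for length in d]
    print(30)
    handle(j)
    j = d
    return out

out = [length < length for length in d]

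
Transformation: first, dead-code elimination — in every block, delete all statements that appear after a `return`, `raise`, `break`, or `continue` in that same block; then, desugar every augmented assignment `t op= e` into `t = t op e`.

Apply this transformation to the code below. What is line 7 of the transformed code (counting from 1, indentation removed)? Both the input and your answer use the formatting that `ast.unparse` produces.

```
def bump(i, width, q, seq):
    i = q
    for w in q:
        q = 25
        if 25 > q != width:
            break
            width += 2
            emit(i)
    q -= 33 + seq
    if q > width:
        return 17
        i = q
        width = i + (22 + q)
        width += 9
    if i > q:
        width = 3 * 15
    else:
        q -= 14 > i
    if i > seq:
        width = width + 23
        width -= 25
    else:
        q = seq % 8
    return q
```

Transformed code:
def bump(i, width, q, seq):
    i = q
    for w in q:
        q = 25
        if 25 > q != width:
            break
    q = q - (33 + seq)
    if q > width:
        return 17
    if i > q:
        width = 3 * 15
    else:
        q = q - (14 > i)
    if i > seq:
        width = width + 23
        width = width - 25
    else:
        q = seq % 8
    return q

q = q - (33 + seq)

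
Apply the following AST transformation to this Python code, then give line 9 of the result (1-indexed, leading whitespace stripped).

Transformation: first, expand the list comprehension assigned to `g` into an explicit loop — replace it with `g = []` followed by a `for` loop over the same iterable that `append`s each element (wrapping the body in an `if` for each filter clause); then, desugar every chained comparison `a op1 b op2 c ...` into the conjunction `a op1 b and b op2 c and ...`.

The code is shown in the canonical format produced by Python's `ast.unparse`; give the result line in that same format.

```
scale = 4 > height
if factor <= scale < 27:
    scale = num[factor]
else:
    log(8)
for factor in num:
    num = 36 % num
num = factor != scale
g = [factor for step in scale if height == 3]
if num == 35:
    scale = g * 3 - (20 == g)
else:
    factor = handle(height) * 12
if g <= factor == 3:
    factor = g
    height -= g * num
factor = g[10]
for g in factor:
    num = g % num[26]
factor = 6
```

Transformed code:
scale = 4 > height
if factor <= scale and scale < 27:
    scale = num[factor]
else:
    log(8)
for factor in num:
    num = 36 % num
num = factor != scale
g = []
for step in scale:
    if height == 3:
        g.append(factor)
if num == 35:
    scale = g * 3 - (20 == g)
else:
    factor = handle(height) * 12
if g <= factor and factor == 3:
    factor = g
    height -= g * num
factor = g[10]
for g in factor:
    num = g % num[26]
factor = 6

g = []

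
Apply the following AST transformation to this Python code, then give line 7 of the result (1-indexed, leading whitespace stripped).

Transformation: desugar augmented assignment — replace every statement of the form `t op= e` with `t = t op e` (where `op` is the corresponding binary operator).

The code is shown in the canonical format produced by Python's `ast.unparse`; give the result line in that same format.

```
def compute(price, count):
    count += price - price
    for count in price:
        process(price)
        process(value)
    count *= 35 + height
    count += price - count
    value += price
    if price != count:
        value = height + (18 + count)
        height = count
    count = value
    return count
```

count = count + (price - count)

Transformed code:
def compute(price, count):
    count = count + (price - price)
    for count in price:
        process(price)
        process(value)
    count = count * (35 + height)
    count = count + (price - count)
    value = value + price
    if price != count:
        value = height + (18 + count)
        height = count
    count = value
    return count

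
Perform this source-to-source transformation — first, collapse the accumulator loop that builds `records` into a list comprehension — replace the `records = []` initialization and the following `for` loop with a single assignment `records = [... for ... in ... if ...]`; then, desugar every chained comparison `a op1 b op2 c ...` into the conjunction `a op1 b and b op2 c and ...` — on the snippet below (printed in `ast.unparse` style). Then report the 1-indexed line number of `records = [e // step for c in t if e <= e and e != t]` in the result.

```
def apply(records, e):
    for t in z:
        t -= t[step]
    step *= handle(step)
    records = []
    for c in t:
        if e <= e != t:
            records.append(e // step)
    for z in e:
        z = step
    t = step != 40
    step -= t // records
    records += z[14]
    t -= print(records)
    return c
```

Transformed code:
def apply(records, e):
    for t in z:
        t -= t[step]
    step *= handle(step)
    records = [e // step for c in t if e <= e and e != t]
    for z in e:
        z = step
    t = step != 40
    step -= t // records
    records += z[14]
    t -= print(records)
    return c

5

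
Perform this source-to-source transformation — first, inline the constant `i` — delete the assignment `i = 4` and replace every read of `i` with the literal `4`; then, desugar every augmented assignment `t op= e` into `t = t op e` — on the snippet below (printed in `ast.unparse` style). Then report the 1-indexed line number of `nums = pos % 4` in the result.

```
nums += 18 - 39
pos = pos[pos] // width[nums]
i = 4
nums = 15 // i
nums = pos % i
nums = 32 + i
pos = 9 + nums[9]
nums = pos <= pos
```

Transformed code:
nums = nums + (18 - 39)
pos = pos[pos] // width[nums]
nums = 15 // 4
nums = pos % 4
nums = 32 + 4
pos = 9 + nums[9]
nums = pos <= pos

4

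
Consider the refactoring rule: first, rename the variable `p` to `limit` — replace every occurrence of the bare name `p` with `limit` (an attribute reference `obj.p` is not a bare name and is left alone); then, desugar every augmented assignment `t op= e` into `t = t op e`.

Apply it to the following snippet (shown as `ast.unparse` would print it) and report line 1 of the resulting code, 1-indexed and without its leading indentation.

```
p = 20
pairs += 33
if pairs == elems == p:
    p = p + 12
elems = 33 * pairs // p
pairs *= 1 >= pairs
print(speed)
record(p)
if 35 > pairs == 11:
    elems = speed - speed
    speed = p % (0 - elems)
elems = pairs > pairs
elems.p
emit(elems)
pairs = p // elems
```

limit = 20

Transformed code:
limit = 20
pairs = pairs + 33
if pairs == elems == limit:
    limit = limit + 12
elems = 33 * pairs // limit
pairs = pairs * (1 >= pairs)
print(speed)
record(limit)
if 35 > pairs == 11:
    elems = speed - speed
    speed = limit % (0 - elems)
elems = pairs > pairs
elems.p
emit(elems)
pairs = limit // elems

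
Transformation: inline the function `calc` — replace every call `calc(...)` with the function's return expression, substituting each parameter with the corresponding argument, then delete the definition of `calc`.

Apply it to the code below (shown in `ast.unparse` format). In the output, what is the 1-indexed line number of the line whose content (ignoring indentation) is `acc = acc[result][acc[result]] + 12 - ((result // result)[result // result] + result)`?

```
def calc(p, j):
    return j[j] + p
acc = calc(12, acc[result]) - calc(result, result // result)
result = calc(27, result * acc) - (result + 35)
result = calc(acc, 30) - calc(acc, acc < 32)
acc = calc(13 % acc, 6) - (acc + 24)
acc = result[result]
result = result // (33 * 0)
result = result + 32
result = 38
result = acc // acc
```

Transformed code:
acc = acc[result][acc[result]] + 12 - ((result // result)[result // result] + result)
result = (result * acc)[result * acc] + 27 - (result + 35)
result = 30[30] + acc - ((acc < 32)[acc < 32] + acc)
acc = 6[6] + 13 % acc - (acc + 24)
acc = result[result]
result = result // (33 * 0)
result = result + 32
result = 38
result = acc // acc

1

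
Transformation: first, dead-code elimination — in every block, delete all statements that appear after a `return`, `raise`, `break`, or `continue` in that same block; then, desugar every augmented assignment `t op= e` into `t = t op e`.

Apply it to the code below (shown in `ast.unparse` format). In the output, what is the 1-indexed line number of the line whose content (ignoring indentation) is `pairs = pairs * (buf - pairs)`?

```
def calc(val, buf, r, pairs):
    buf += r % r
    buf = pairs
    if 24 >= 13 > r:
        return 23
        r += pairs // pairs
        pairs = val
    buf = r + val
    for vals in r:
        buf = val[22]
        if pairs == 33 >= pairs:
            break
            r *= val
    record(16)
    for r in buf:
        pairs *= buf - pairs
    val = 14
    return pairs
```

Transformed code:
def calc(val, buf, r, pairs):
    buf = buf + r % r
    buf = pairs
    if 24 >= 13 > r:
        return 23
    buf = r + val
    for vals in r:
        buf = val[22]
        if pairs == 33 >= pairs:
            break
    record(16)
    for r in buf:
        pairs = pairs * (buf - pairs)
    val = 14
    return pairs

13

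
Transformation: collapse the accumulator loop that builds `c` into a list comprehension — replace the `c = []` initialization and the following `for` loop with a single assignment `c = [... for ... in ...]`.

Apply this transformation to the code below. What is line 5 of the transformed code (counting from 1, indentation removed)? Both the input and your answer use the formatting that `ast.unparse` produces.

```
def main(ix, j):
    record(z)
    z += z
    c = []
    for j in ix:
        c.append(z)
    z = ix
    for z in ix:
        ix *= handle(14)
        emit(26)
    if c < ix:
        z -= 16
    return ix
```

z = ix

Transformed code:
def main(ix, j):
    record(z)
    z += z
    c = [z for j in ix]
    z = ix
    for z in ix:
        ix *= handle(14)
        emit(26)
    if c < ix:
        z -= 16
    return ix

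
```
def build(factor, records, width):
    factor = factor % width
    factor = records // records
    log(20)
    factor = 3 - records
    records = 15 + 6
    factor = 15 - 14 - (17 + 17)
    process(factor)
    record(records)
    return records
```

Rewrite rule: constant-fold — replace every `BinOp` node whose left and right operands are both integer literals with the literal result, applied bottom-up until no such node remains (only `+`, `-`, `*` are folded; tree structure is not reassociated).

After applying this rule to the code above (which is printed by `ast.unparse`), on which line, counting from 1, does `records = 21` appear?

Transformed code:
def build(factor, records, width):
    factor = factor % width
    factor = records // records
    log(20)
    factor = 3 - records
    records = 21
    factor = -33
    process(factor)
    record(records)
    return records

6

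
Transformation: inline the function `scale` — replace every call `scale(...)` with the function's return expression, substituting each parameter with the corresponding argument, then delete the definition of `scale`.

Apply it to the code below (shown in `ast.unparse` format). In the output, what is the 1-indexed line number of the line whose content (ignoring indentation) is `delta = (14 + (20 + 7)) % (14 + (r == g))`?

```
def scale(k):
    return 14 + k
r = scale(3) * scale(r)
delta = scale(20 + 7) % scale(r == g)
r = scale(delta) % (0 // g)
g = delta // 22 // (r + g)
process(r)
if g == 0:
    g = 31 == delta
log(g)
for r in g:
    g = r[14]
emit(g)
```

Transformed code:
r = (14 + 3) * (14 + r)
delta = (14 + (20 + 7)) % (14 + (r == g))
r = (14 + delta) % (0 // g)
g = delta // 22 // (r + g)
process(r)
if g == 0:
    g = 31 == delta
log(g)
for r in g:
    g = r[14]
emit(g)

2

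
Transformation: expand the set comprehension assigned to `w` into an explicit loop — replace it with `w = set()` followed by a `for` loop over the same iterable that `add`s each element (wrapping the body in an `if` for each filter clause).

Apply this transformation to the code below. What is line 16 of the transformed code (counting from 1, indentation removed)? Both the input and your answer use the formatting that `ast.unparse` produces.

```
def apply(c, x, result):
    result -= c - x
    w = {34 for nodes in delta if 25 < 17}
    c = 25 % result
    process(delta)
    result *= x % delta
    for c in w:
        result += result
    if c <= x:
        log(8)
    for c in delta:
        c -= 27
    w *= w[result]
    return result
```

w *= w[result]

Transformed code:
def apply(c, x, result):
    result -= c - x
    w = set()
    for nodes in delta:
        if 25 < 17:
            w.add(34)
    c = 25 % result
    process(delta)
    result *= x % delta
    for c in w:
        result += result
    if c <= x:
        log(8)
    for c in delta:
        c -= 27
    w *= w[result]
    return result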